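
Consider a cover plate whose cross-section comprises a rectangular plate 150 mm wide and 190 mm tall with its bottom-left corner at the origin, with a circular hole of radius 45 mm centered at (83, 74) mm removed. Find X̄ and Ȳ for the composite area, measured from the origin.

X̄ = 72.70 mm, Ȳ = 101.03 mm

plate: A = 150 × 190 = 28500.00, centroid at (75.00, 95.00).
hole: A = −π·45² = -6361.73, centroid at (83.00, 74.00).
ΣA = 22138.27 mm², ΣAX̄ = 1609476.81 mm³, ΣAȲ = 2236732.34 mm³.
X̄ = 1609476.81/22138.27 = 72.70 mm; Ȳ = 2236732.34/22138.27 = 101.03 mm.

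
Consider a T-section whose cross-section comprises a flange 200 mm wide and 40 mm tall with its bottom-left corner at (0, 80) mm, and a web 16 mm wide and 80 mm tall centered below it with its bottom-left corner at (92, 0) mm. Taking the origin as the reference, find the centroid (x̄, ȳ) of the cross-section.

x̄ = 100.00 mm, ȳ = 91.72 mm

web: A = 16 × 80 = 1280.00, centroid at (100.00, 40.00).
flange: A = 200 × 40 = 8000.00, centroid at (100.00, 100.00).
ΣA = 9280.00 mm²
ΣAx̄ = (1280.00)(100.00) + (8000.00)(100.00) = 928000.00 mm³
ΣAȳ = (1280.00)(40.00) + (8000.00)(100.00) = 851200.00 mm³
x̄ = 928000.00 / 9280.00 = 100.00 mm
ȳ = 851200.00 / 9280.00 = 91.72 mm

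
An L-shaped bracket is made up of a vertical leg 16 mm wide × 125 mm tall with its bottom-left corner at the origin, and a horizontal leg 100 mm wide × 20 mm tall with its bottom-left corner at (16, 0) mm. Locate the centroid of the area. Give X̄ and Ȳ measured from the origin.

vertical leg: A = 16 × 125 = 2000.00, centroid at (8.00, 62.50).
horizontal leg: A = 100 × 20 = 2000.00, centroid at (66.00, 10.00).
ΣA = 4000.00 mm²
ΣAX̄ = (2000.00)(8.00) + (2000.00)(66.00) = 148000.00 mm³
ΣAȲ = (2000.00)(62.50) + (2000.00)(10.00) = 145000.00 mm³
X̄ = 148000.00 / 4000.00 = 37.00 mm
Ȳ = 145000.00 / 4000.00 = 36.25 mm

X̄ = 37.00 mm, Ȳ = 36.25 mm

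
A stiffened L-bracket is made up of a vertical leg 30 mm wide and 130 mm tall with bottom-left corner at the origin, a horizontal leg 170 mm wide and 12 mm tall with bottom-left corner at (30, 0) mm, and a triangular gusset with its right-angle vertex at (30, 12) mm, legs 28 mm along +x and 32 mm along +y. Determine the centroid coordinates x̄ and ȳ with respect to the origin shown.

x̄ = 48.64 mm, ȳ = 43.19 mm

vertical leg: A = 30 × 130 = 3900.00, centroid at (15.00, 65.00).
horizontal leg: A = 170 × 12 = 2040.00, centroid at (115.00, 6.00).
gusset: A = ½·28·32 = 448.00, centroid at (39.33, 22.67).
ΣA = 6388.00 mm², ΣAx̄ = 310721.33 mm³, ΣAȳ = 275894.67 mm³.
x̄ = 310721.33/6388.00 = 48.64 mm; ȳ = 275894.67/6388.00 = 43.19 mm.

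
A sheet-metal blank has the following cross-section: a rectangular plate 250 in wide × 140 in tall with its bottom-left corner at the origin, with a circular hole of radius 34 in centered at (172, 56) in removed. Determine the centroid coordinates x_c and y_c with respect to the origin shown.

Part | A | x̄ᵢ | ȳᵢ | A·x̄ᵢ | A·ȳᵢ
plate | 35000.00 | 125.00 | 70.00 | 4375000.00 | 2450000.00
hole | -3631.68 | 172.00 | 56.00 | -624649.15 | -203374.14
Σ | 31368.32 |  |  | 3750350.85 | 2246625.86
x_c = 3750350.85 / 31368.32 = 119.56 in
y_c = 2246625.86 / 31368.32 = 71.62 in

x_c = 119.56 in, y_c = 71.62 in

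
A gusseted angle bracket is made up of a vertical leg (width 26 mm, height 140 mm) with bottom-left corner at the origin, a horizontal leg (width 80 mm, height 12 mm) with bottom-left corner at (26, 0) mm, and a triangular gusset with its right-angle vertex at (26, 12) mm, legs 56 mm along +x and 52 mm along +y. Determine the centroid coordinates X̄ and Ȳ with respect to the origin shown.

Part | A | x̄ᵢ | ȳᵢ | A·x̄ᵢ | A·ȳᵢ
vertical leg | 3640.00 | 13.00 | 70.00 | 47320.00 | 254800.00
horizontal leg | 960.00 | 66.00 | 6.00 | 63360.00 | 5760.00
gusset | 1456.00 | 44.67 | 29.33 | 65034.67 | 42709.33
Σ | 6056.00 |  |  | 175714.67 | 303269.33
X̄ = 175714.67 / 6056.00 = 29.01 mm
Ȳ = 303269.33 / 6056.00 = 50.08 mm

X̄ = 29.01 mm, Ȳ = 50.08 mm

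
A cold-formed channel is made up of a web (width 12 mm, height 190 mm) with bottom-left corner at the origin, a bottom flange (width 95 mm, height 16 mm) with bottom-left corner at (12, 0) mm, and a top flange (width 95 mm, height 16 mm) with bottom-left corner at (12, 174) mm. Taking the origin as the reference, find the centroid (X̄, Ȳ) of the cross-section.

X̄ = 36.57 mm, Ȳ = 95.00 mm

Part | A | x̄ᵢ | ȳᵢ | A·x̄ᵢ | A·ȳᵢ
web | 2280.00 | 6.00 | 95.00 | 13680.00 | 216600.00
bottom flange | 1520.00 | 59.50 | 8.00 | 90440.00 | 12160.00
top flange | 1520.00 | 59.50 | 182.00 | 90440.00 | 276640.00
Σ | 5320.00 |  |  | 194560.00 | 505400.00
X̄ = 194560.00 / 5320.00 = 36.57 mm
Ȳ = 505400.00 / 5320.00 = 95.00 mm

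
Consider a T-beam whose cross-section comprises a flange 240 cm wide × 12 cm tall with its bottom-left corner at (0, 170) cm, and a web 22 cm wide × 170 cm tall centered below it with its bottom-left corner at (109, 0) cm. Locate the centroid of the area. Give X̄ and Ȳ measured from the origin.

X̄ = 120.00 cm, Ȳ = 124.59 cm

Part | A | x̄ᵢ | ȳᵢ | A·x̄ᵢ | A·ȳᵢ
web | 3740.00 | 120.00 | 85.00 | 448800.00 | 317900.00
flange | 2880.00 | 120.00 | 176.00 | 345600.00 | 506880.00
Σ | 6620.00 |  |  | 794400.00 | 824780.00
X̄ = 794400.00 / 6620.00 = 120.00 cm
Ȳ = 824780.00 / 6620.00 = 124.59 cm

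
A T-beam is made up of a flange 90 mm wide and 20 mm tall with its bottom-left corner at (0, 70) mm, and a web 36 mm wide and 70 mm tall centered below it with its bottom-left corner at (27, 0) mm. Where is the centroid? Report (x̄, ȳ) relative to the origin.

web: A = 36 × 70 = 2520.00, centroid at (45.00, 35.00).
flange: A = 90 × 20 = 1800.00, centroid at (45.00, 80.00).
ΣA = 4320.00 mm²
ΣAx̄ = (2520.00)(45.00) + (1800.00)(45.00) = 194400.00 mm³
ΣAȳ = (2520.00)(35.00) + (1800.00)(80.00) = 232200.00 mm³
x̄ = 194400.00 / 4320.00 = 45.00 mm
ȳ = 232200.00 / 4320.00 = 53.75 mm

x̄ = 45.00 mm, ȳ = 53.75 mm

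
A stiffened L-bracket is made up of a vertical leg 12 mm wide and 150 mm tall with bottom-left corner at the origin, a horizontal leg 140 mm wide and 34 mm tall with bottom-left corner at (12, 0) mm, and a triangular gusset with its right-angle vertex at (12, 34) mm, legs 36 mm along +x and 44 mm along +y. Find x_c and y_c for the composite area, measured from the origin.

vertical leg: A = 12 × 150 = 1800.00, centroid at (6.00, 75.00).
horizontal leg: A = 140 × 34 = 4760.00, centroid at (82.00, 17.00).
gusset: A = ½·36·44 = 792.00, centroid at (24.00, 48.67).
ΣA = 7352.00 mm²
ΣAx_c = (1800.00)(6.00) + (4760.00)(82.00) + (792.00)(24.00) = 420128.00 mm³
ΣAy_c = (1800.00)(75.00) + (4760.00)(17.00) + (792.00)(48.67) = 254464.00 mm³
x_c = 420128.00 / 7352.00 = 57.14 mm
y_c = 254464.00 / 7352.00 = 34.61 mm

x_c = 57.14 mm, y_c = 34.61 mm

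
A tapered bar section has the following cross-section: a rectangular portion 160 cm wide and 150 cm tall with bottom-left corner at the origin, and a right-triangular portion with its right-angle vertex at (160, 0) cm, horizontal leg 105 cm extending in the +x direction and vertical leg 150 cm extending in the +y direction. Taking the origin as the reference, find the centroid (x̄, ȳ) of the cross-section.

rectangular portion: A = 160 × 150 = 24000.00, centroid at (80.00, 75.00).
triangular portion: A = ½·105·150 = 7875.00, centroid at (195.00, 50.00).
ΣA = 31875.00 cm², ΣAx̄ = 3455625.00 cm³, ΣAȳ = 2193750.00 cm³.
x̄ = 3455625.00/31875.00 = 108.41 cm; ȳ = 2193750.00/31875.00 = 68.82 cm.

x̄ = 108.41 cm, ȳ = 68.82 cm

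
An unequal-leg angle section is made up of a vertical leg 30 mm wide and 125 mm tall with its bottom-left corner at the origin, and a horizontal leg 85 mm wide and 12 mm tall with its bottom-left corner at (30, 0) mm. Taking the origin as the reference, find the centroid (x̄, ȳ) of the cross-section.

vertical leg: A = 30 × 125 = 3750.00, centroid at (15.00, 62.50).
horizontal leg: A = 85 × 12 = 1020.00, centroid at (72.50, 6.00).
ΣA = 4770.00 mm²
ΣAx̄ = (3750.00)(15.00) + (1020.00)(72.50) = 130200.00 mm³
ΣAȳ = (3750.00)(62.50) + (1020.00)(6.00) = 240495.00 mm³
x̄ = 130200.00 / 4770.00 = 27.30 mm
ȳ = 240495.00 / 4770.00 = 50.42 mm

x̄ = 27.30 mm, ȳ = 50.42 mm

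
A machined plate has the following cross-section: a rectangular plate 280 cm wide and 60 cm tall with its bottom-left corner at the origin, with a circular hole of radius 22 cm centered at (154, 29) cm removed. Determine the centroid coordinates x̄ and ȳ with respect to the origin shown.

x̄ = 138.61 cm, ȳ = 30.10 cm

Part | A | x̄ᵢ | ȳᵢ | A·x̄ᵢ | A·ȳᵢ
plate | 16800.00 | 140.00 | 30.00 | 2352000.00 | 504000.00
hole | -1520.53 | 154.00 | 29.00 | -234161.75 | -44095.39
Σ | 15279.47 |  |  | 2117838.25 | 459904.61
x̄ = 2117838.25 / 15279.47 = 138.61 cm
ȳ = 459904.61 / 15279.47 = 30.10 cm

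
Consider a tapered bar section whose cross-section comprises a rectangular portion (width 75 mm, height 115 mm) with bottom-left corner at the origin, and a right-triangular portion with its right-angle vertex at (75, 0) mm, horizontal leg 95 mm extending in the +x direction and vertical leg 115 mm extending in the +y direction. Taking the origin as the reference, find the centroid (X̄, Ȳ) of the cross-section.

X̄ = 64.32 mm, Ȳ = 50.07 mm

rectangular portion: A = 75 × 115 = 8625.00, centroid at (37.50, 57.50).
triangular portion: A = ½·95·115 = 5462.50, centroid at (106.67, 38.33).
ΣA = 14087.50 mm²
ΣAX̄ = (8625.00)(37.50) + (5462.50)(106.67) = 906104.17 mm³
ΣAȲ = (8625.00)(57.50) + (5462.50)(38.33) = 705333.33 mm³
X̄ = 906104.17 / 14087.50 = 64.32 mm
Ȳ = 705333.33 / 14087.50 = 50.07 mm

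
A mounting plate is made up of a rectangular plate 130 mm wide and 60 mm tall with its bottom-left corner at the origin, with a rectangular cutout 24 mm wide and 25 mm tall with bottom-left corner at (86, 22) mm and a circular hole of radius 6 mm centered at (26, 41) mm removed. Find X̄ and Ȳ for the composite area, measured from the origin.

plate: A = 130 × 60 = 7800.00, centroid at (65.00, 30.00).
hole 1: A = −(24 × 25) = -600.00, centroid at (98.00, 34.50).
hole 2: A = −π·6² = -113.10, centroid at (26.00, 41.00).
ΣA = 7086.90 mm², ΣAX̄ = 445259.47 mm³, ΣAȲ = 208663.01 mm³.
X̄ = 445259.47/7086.90 = 62.83 mm; Ȳ = 208663.01/7086.90 = 29.44 mm.

X̄ = 62.83 mm, Ȳ = 29.44 mm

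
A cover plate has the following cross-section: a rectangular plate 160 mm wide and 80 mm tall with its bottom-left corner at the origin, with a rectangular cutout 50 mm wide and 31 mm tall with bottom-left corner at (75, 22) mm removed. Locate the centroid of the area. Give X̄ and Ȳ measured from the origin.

plate: A = 160 × 80 = 12800.00, centroid at (80.00, 40.00).
hole: A = −(50 × 31) = -1550.00, centroid at (100.00, 37.50).
ΣA = 11250.00 mm², ΣAX̄ = 869000.00 mm³, ΣAȲ = 453875.00 mm³.
X̄ = 869000.00/11250.00 = 77.24 mm; Ȳ = 453875.00/11250.00 = 40.34 mm.

X̄ = 77.24 mm, Ȳ = 40.34 mm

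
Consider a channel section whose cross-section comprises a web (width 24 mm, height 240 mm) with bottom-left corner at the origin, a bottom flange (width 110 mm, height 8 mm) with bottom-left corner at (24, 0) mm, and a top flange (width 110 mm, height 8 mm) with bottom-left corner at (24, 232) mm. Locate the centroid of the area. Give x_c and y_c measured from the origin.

Part | A | x̄ᵢ | ȳᵢ | A·x̄ᵢ | A·ȳᵢ
web | 5760.00 | 12.00 | 120.00 | 69120.00 | 691200.00
bottom flange | 880.00 | 79.00 | 4.00 | 69520.00 | 3520.00
top flange | 880.00 | 79.00 | 236.00 | 69520.00 | 207680.00
Σ | 7520.00 |  |  | 208160.00 | 902400.00
x_c = 208160.00 / 7520.00 = 27.68 mm
y_c = 902400.00 / 7520.00 = 120.00 mm

x_c = 27.68 mm, y_c = 120.00 mm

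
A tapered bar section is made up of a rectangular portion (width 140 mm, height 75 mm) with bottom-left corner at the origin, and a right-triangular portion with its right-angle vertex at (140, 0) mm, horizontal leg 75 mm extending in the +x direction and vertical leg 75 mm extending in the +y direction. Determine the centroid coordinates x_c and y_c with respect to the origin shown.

x_c = 90.07 mm, y_c = 34.86 mm

Part | A | x̄ᵢ | ȳᵢ | A·x̄ᵢ | A·ȳᵢ
rectangular portion | 10500.00 | 70.00 | 37.50 | 735000.00 | 393750.00
triangular portion | 2812.50 | 165.00 | 25.00 | 464062.50 | 70312.50
Σ | 13312.50 |  |  | 1199062.50 | 464062.50
x_c = 1199062.50 / 13312.50 = 90.07 mm
y_c = 464062.50 / 13312.50 = 34.86 mm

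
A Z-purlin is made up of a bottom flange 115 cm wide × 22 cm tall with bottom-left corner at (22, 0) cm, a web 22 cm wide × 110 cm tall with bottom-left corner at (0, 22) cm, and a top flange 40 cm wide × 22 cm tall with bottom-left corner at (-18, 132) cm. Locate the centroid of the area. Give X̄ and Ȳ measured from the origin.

X̄ = 39.37 cm, Ȳ = 58.32 cm

bottom flange: A = 115 × 22 = 2530.00, centroid at (79.50, 11.00).
web: A = 22 × 110 = 2420.00, centroid at (11.00, 77.00).
top flange: A = 40 × 22 = 880.00, centroid at (2.00, 143.00).
ΣA = 5830.00 cm²
ΣAX̄ = (2530.00)(79.50) + (2420.00)(11.00) + (880.00)(2.00) = 229515.00 cm³
ΣAȲ = (2530.00)(11.00) + (2420.00)(77.00) + (880.00)(143.00) = 340010.00 cm³
X̄ = 229515.00 / 5830.00 = 39.37 cm
Ȳ = 340010.00 / 5830.00 = 58.32 cm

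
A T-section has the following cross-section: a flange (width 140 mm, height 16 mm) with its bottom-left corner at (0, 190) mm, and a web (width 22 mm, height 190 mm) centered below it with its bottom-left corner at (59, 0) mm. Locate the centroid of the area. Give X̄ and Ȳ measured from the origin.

web: A = 22 × 190 = 4180.00, centroid at (70.00, 95.00).
flange: A = 140 × 16 = 2240.00, centroid at (70.00, 198.00).
ΣA = 6420.00 mm², ΣAX̄ = 449400.00 mm³, ΣAȲ = 840620.00 mm³.
X̄ = 449400.00/6420.00 = 70.00 mm; Ȳ = 840620.00/6420.00 = 130.94 mm.

X̄ = 70.00 mm, Ȳ = 130.94 mm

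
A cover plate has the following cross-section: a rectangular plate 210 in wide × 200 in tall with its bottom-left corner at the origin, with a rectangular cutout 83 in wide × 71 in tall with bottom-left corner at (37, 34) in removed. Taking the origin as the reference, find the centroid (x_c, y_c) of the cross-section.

x_c = 109.33 in, y_c = 104.98 in

plate: A = 210 × 200 = 42000.00, centroid at (105.00, 100.00).
hole: A = −(83 × 71) = -5893.00, centroid at (78.50, 69.50).
ΣA = 36107.00 in², ΣAx_c = 3947399.50 in³, ΣAy_c = 3790436.50 in³.
x_c = 3947399.50/36107.00 = 109.33 in; y_c = 3790436.50/36107.00 = 104.98 in.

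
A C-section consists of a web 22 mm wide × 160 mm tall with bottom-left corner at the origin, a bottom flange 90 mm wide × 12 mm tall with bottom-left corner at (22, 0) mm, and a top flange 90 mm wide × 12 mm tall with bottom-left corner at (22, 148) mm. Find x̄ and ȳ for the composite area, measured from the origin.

x̄ = 32.30 mm, ȳ = 80.00 mm

web: A = 22 × 160 = 3520.00, centroid at (11.00, 80.00).
bottom flange: A = 90 × 12 = 1080.00, centroid at (67.00, 6.00).
top flange: A = 90 × 12 = 1080.00, centroid at (67.00, 154.00).
ΣA = 5680.00 mm²
ΣAx̄ = (3520.00)(11.00) + (1080.00)(67.00) + (1080.00)(67.00) = 183440.00 mm³
ΣAȳ = (3520.00)(80.00) + (1080.00)(6.00) + (1080.00)(154.00) = 454400.00 mm³
x̄ = 183440.00 / 5680.00 = 32.30 mm
ȳ = 454400.00 / 5680.00 = 80.00 mm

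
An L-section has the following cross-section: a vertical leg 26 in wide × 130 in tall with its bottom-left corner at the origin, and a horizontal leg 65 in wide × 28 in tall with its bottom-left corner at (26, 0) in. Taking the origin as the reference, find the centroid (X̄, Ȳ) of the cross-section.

X̄ = 28.93 in, Ȳ = 47.15 in

vertical leg: A = 26 × 130 = 3380.00, centroid at (13.00, 65.00).
horizontal leg: A = 65 × 28 = 1820.00, centroid at (58.50, 14.00).
ΣA = 5200.00 in², ΣAX̄ = 150410.00 in³, ΣAȲ = 245180.00 in³.
X̄ = 150410.00/5200.00 = 28.93 in; Ȳ = 245180.00/5200.00 = 47.15 in.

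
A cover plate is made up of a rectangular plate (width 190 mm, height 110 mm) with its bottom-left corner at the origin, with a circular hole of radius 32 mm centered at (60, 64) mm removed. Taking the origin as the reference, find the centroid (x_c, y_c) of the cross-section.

x_c = 101.37 mm, y_c = 53.36 mm

plate: A = 190 × 110 = 20900.00, centroid at (95.00, 55.00).
hole: A = −π·32² = -3216.99, centroid at (60.00, 64.00).
ΣA = 17683.01 mm²
ΣAx_c = (20900.00)(95.00) + (-3216.99)(60.00) = 1792480.55 mm³
ΣAy_c = (20900.00)(55.00) + (-3216.99)(64.00) = 943612.58 mm³
x_c = 1792480.55 / 17683.01 = 101.37 mm
y_c = 943612.58 / 17683.01 = 53.36 mm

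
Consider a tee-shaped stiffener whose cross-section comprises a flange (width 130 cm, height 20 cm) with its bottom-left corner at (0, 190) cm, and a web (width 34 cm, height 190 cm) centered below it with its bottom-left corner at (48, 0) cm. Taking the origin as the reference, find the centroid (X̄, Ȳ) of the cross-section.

web: A = 34 × 190 = 6460.00, centroid at (65.00, 95.00).
flange: A = 130 × 20 = 2600.00, centroid at (65.00, 200.00).
ΣA = 9060.00 cm²
ΣAX̄ = (6460.00)(65.00) + (2600.00)(65.00) = 588900.00 cm³
ΣAȲ = (6460.00)(95.00) + (2600.00)(200.00) = 1133700.00 cm³
X̄ = 588900.00 / 9060.00 = 65.00 cm
Ȳ = 1133700.00 / 9060.00 = 125.13 cm

X̄ = 65.00 cm, Ȳ = 125.13 cm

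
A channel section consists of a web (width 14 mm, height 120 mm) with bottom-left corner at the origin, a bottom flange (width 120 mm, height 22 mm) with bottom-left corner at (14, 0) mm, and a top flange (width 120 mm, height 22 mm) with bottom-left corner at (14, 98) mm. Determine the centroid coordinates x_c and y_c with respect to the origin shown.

web: A = 14 × 120 = 1680.00, centroid at (7.00, 60.00).
bottom flange: A = 120 × 22 = 2640.00, centroid at (74.00, 11.00).
top flange: A = 120 × 22 = 2640.00, centroid at (74.00, 109.00).
ΣA = 6960.00 mm²
ΣAx_c = (1680.00)(7.00) + (2640.00)(74.00) + (2640.00)(74.00) = 402480.00 mm³
ΣAy_c = (1680.00)(60.00) + (2640.00)(11.00) + (2640.00)(109.00) = 417600.00 mm³
x_c = 402480.00 / 6960.00 = 57.83 mm
y_c = 417600.00 / 6960.00 = 60.00 mm

x_c = 57.83 mm, y_c = 60.00 mm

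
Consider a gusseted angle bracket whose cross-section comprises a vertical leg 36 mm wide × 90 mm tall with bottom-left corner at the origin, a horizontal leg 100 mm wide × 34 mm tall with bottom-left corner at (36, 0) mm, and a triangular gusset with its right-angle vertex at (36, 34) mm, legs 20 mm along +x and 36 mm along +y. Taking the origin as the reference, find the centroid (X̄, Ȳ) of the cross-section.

vertical leg: A = 36 × 90 = 3240.00, centroid at (18.00, 45.00).
horizontal leg: A = 100 × 34 = 3400.00, centroid at (86.00, 17.00).
gusset: A = ½·20·36 = 360.00, centroid at (42.67, 46.00).
ΣA = 7000.00 mm², ΣAX̄ = 366080.00 mm³, ΣAȲ = 220160.00 mm³.
X̄ = 366080.00/7000.00 = 52.30 mm; Ȳ = 220160.00/7000.00 = 31.45 mm.

X̄ = 52.30 mm, Ȳ = 31.45 mm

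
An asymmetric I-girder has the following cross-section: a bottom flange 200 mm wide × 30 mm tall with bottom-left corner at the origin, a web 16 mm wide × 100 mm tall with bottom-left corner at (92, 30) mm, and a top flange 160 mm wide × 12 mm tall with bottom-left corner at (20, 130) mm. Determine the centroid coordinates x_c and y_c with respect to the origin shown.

x_c = 100.00 mm, y_c = 50.33 mm

bottom flange: A = 200 × 30 = 6000.00, centroid at (100.00, 15.00).
web: A = 16 × 100 = 1600.00, centroid at (100.00, 80.00).
top flange: A = 160 × 12 = 1920.00, centroid at (100.00, 136.00).
ΣA = 9520.00 mm², ΣAx_c = 952000.00 mm³, ΣAy_c = 479120.00 mm³.
x_c = 952000.00/9520.00 = 100.00 mm; y_c = 479120.00/9520.00 = 50.33 mm.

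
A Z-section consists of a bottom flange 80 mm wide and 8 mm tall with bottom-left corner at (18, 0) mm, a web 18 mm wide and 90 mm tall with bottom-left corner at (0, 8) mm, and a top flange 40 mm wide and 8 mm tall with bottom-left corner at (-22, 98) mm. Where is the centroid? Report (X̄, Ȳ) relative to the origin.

Part | A | x̄ᵢ | ȳᵢ | A·x̄ᵢ | A·ȳᵢ
bottom flange | 640.00 | 58.00 | 4.00 | 37120.00 | 2560.00
web | 1620.00 | 9.00 | 53.00 | 14580.00 | 85860.00
top flange | 320.00 | -2.00 | 102.00 | -640.00 | 32640.00
Σ | 2580.00 |  |  | 51060.00 | 121060.00
X̄ = 51060.00 / 2580.00 = 19.79 mm
Ȳ = 121060.00 / 2580.00 = 46.92 mm

X̄ = 19.79 mm, Ȳ = 46.92 mm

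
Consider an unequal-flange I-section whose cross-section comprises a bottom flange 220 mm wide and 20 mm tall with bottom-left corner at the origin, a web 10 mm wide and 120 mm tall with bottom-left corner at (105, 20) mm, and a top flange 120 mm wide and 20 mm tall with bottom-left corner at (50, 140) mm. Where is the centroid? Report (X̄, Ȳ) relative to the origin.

X̄ = 110.00 mm, Ȳ = 62.50 mm

bottom flange: A = 220 × 20 = 4400.00, centroid at (110.00, 10.00).
web: A = 10 × 120 = 1200.00, centroid at (110.00, 80.00).
top flange: A = 120 × 20 = 2400.00, centroid at (110.00, 150.00).
ΣA = 8000.00 mm²
ΣAX̄ = (4400.00)(110.00) + (1200.00)(110.00) + (2400.00)(110.00) = 880000.00 mm³
ΣAȲ = (4400.00)(10.00) + (1200.00)(80.00) + (2400.00)(150.00) = 500000.00 mm³
X̄ = 880000.00 / 8000.00 = 110.00 mm
Ȳ = 500000.00 / 8000.00 = 62.50 mm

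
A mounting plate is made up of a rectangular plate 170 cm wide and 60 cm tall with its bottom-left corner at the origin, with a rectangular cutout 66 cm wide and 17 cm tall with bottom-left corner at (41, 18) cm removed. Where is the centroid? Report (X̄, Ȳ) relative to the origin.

X̄ = 86.36 cm, Ȳ = 30.43 cm

plate: A = 170 × 60 = 10200.00, centroid at (85.00, 30.00).
hole: A = −(66 × 17) = -1122.00, centroid at (74.00, 26.50).
ΣA = 9078.00 cm², ΣAX̄ = 783972.00 cm³, ΣAȲ = 276267.00 cm³.
X̄ = 783972.00/9078.00 = 86.36 cm; Ȳ = 276267.00/9078.00 = 30.43 cm.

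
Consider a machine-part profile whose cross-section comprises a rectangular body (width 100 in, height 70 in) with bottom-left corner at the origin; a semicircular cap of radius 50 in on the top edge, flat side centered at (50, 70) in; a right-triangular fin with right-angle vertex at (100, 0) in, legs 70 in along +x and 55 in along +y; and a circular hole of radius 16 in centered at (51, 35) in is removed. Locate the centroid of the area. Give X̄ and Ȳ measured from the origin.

X̄ = 61.65 in, Ȳ = 50.66 in

rectangular body: A = 100 × 70 = 7000.00, centroid at (50.00, 35.00).
semicircular top: A = ½π·50² = 3926.99, centroid at (50.00, 91.22).
triangular fin: A = ½·70·55 = 1925.00, centroid at (123.33, 18.33).
hole: A = −π·16² = -804.25, centroid at (51.00, 35.00).
ΣA = 12047.74 in², ΣAX̄ = 742749.57 in³, ΣAȲ = 610365.69 in³.
X̄ = 742749.57/12047.74 = 61.65 in; Ȳ = 610365.69/12047.74 = 50.66 in.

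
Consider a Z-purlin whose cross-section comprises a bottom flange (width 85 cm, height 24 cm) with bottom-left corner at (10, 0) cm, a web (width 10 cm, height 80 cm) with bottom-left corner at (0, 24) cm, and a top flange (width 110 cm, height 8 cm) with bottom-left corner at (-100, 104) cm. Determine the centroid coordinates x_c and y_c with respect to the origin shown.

bottom flange: A = 85 × 24 = 2040.00, centroid at (52.50, 12.00).
web: A = 10 × 80 = 800.00, centroid at (5.00, 64.00).
top flange: A = 110 × 8 = 880.00, centroid at (-45.00, 108.00).
ΣA = 3720.00 cm²
ΣAx_c = (2040.00)(52.50) + (800.00)(5.00) + (880.00)(-45.00) = 71500.00 cm³
ΣAy_c = (2040.00)(12.00) + (800.00)(64.00) + (880.00)(108.00) = 170720.00 cm³
x_c = 71500.00 / 3720.00 = 19.22 cm
y_c = 170720.00 / 3720.00 = 45.89 cm

x_c = 19.22 cm, y_c = 45.89 cm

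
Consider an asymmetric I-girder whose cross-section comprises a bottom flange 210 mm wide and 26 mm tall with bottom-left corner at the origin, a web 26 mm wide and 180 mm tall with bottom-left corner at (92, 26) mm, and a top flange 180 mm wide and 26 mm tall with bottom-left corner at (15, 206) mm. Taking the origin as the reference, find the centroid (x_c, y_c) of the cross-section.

x_c = 105.00 mm, y_c = 110.58 mm

bottom flange: A = 210 × 26 = 5460.00, centroid at (105.00, 13.00).
web: A = 26 × 180 = 4680.00, centroid at (105.00, 116.00).
top flange: A = 180 × 26 = 4680.00, centroid at (105.00, 219.00).
ΣA = 14820.00 mm²
ΣAx_c = (5460.00)(105.00) + (4680.00)(105.00) + (4680.00)(105.00) = 1556100.00 mm³
ΣAy_c = (5460.00)(13.00) + (4680.00)(116.00) + (4680.00)(219.00) = 1638780.00 mm³
x_c = 1556100.00 / 14820.00 = 105.00 mm
y_c = 1638780.00 / 14820.00 = 110.58 mm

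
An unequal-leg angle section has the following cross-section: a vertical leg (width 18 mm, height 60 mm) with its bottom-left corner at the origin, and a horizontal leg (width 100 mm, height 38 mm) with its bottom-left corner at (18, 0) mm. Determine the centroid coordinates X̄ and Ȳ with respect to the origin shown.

vertical leg: A = 18 × 60 = 1080.00, centroid at (9.00, 30.00).
horizontal leg: A = 100 × 38 = 3800.00, centroid at (68.00, 19.00).
ΣA = 4880.00 mm²
ΣAX̄ = (1080.00)(9.00) + (3800.00)(68.00) = 268120.00 mm³
ΣAȲ = (1080.00)(30.00) + (3800.00)(19.00) = 104600.00 mm³
X̄ = 268120.00 / 4880.00 = 54.94 mm
Ȳ = 104600.00 / 4880.00 = 21.43 mm

X̄ = 54.94 mm, Ȳ = 21.43 mm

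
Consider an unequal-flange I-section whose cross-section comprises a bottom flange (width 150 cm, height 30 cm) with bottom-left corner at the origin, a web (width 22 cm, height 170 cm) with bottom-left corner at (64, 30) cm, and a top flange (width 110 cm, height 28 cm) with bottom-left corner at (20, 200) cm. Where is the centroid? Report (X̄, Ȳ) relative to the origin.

bottom flange: A = 150 × 30 = 4500.00, centroid at (75.00, 15.00).
web: A = 22 × 170 = 3740.00, centroid at (75.00, 115.00).
top flange: A = 110 × 28 = 3080.00, centroid at (75.00, 214.00).
ΣA = 11320.00 cm²
ΣAX̄ = (4500.00)(75.00) + (3740.00)(75.00) + (3080.00)(75.00) = 849000.00 cm³
ΣAȲ = (4500.00)(15.00) + (3740.00)(115.00) + (3080.00)(214.00) = 1156720.00 cm³
X̄ = 849000.00 / 11320.00 = 75.00 cm
Ȳ = 1156720.00 / 11320.00 = 102.18 cm

X̄ = 75.00 cm, Ȳ = 102.18 cm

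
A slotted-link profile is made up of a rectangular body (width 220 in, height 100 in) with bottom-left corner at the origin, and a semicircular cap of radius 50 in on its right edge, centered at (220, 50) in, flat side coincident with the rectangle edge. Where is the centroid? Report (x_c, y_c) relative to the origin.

Part | A | x̄ᵢ | ȳᵢ | A·x̄ᵢ | A·ȳᵢ
rectangular body | 22000.00 | 110.00 | 50.00 | 2420000.00 | 1100000.00
semicircular end | 3926.99 | 241.22 | 50.00 | 947271.31 | 196349.54
Σ | 25926.99 |  |  | 3367271.31 | 1296349.54
x_c = 3367271.31 / 25926.99 = 129.88 in
y_c = 1296349.54 / 25926.99 = 50.00 in

x_c = 129.88 in, y_c = 50.00 in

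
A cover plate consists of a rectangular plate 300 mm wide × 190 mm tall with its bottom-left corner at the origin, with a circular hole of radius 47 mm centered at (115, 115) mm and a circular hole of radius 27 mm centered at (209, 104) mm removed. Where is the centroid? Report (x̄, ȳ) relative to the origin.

plate: A = 300 × 190 = 57000.00, centroid at (150.00, 95.00).
hole 1: A = −π·47² = -6939.78, centroid at (115.00, 115.00).
hole 2: A = −π·27² = -2290.22, centroid at (209.00, 104.00).
ΣA = 47770.00 mm², ΣAx̄ = 7273269.31 mm³, ΣAȳ = 4378742.52 mm³.
x̄ = 7273269.31/47770.00 = 152.26 mm; ȳ = 4378742.52/47770.00 = 91.66 mm.

x̄ = 152.26 mm, ȳ = 91.66 mm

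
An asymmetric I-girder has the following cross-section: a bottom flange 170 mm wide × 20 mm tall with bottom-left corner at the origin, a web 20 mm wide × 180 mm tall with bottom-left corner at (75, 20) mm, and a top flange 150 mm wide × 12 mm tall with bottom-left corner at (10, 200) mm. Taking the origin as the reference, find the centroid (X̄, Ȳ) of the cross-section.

X̄ = 85.00 mm, Ȳ = 91.00 mm

bottom flange: A = 170 × 20 = 3400.00, centroid at (85.00, 10.00).
web: A = 20 × 180 = 3600.00, centroid at (85.00, 110.00).
top flange: A = 150 × 12 = 1800.00, centroid at (85.00, 206.00).
ΣA = 8800.00 mm², ΣAX̄ = 748000.00 mm³, ΣAȲ = 800800.00 mm³.
X̄ = 748000.00/8800.00 = 85.00 mm; Ȳ = 800800.00/8800.00 = 91.00 mm.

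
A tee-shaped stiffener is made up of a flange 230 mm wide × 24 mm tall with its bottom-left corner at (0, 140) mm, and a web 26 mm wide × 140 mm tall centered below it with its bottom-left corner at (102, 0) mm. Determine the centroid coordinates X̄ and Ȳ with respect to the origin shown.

X̄ = 115.00 mm, Ȳ = 119.41 mm

Part | A | x̄ᵢ | ȳᵢ | A·x̄ᵢ | A·ȳᵢ
web | 3640.00 | 115.00 | 70.00 | 418600.00 | 254800.00
flange | 5520.00 | 115.00 | 152.00 | 634800.00 | 839040.00
Σ | 9160.00 |  |  | 1053400.00 | 1093840.00
X̄ = 1053400.00 / 9160.00 = 115.00 mm
Ȳ = 1093840.00 / 9160.00 = 119.41 mm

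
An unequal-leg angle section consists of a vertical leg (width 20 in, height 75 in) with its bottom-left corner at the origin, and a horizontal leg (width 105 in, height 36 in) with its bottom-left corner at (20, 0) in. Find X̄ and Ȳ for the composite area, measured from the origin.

X̄ = 54.74 in, Ȳ = 23.54 in

Part | A | x̄ᵢ | ȳᵢ | A·x̄ᵢ | A·ȳᵢ
vertical leg | 1500.00 | 10.00 | 37.50 | 15000.00 | 56250.00
horizontal leg | 3780.00 | 72.50 | 18.00 | 274050.00 | 68040.00
Σ | 5280.00 |  |  | 289050.00 | 124290.00
X̄ = 289050.00 / 5280.00 = 54.74 in
Ȳ = 124290.00 / 5280.00 = 23.54 in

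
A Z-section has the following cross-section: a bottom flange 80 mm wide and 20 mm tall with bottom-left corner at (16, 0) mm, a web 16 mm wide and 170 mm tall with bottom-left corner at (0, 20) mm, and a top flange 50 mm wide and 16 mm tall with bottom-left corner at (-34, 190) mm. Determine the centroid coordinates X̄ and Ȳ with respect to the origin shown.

X̄ = 20.34 mm, Ȳ = 89.84 mm

Part | A | x̄ᵢ | ȳᵢ | A·x̄ᵢ | A·ȳᵢ
bottom flange | 1600.00 | 56.00 | 10.00 | 89600.00 | 16000.00
web | 2720.00 | 8.00 | 105.00 | 21760.00 | 285600.00
top flange | 800.00 | -9.00 | 198.00 | -7200.00 | 158400.00
Σ | 5120.00 |  |  | 104160.00 | 460000.00
X̄ = 104160.00 / 5120.00 = 20.34 mm
Ȳ = 460000.00 / 5120.00 = 89.84 mm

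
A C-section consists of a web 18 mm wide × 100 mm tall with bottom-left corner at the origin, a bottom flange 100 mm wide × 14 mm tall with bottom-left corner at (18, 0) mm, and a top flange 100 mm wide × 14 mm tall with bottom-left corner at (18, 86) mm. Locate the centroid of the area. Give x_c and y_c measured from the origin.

web: A = 18 × 100 = 1800.00, centroid at (9.00, 50.00).
bottom flange: A = 100 × 14 = 1400.00, centroid at (68.00, 7.00).
top flange: A = 100 × 14 = 1400.00, centroid at (68.00, 93.00).
ΣA = 4600.00 mm²
ΣAx_c = (1800.00)(9.00) + (1400.00)(68.00) + (1400.00)(68.00) = 206600.00 mm³
ΣAy_c = (1800.00)(50.00) + (1400.00)(7.00) + (1400.00)(93.00) = 230000.00 mm³
x_c = 206600.00 / 4600.00 = 44.91 mm
y_c = 230000.00 / 4600.00 = 50.00 mm

x_c = 44.91 mm, y_c = 50.00 mm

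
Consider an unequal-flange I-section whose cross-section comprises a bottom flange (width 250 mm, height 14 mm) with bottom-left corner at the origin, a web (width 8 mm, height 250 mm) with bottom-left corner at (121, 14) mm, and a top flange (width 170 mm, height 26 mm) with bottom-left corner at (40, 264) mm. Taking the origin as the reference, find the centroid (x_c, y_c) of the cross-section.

x_c = 125.00 mm, y_c = 153.92 mm

bottom flange: A = 250 × 14 = 3500.00, centroid at (125.00, 7.00).
web: A = 8 × 250 = 2000.00, centroid at (125.00, 139.00).
top flange: A = 170 × 26 = 4420.00, centroid at (125.00, 277.00).
ΣA = 9920.00 mm²
ΣAx_c = (3500.00)(125.00) + (2000.00)(125.00) + (4420.00)(125.00) = 1240000.00 mm³
ΣAy_c = (3500.00)(7.00) + (2000.00)(139.00) + (4420.00)(277.00) = 1526840.00 mm³
x_c = 1240000.00 / 9920.00 = 125.00 mm
y_c = 1526840.00 / 9920.00 = 153.92 mm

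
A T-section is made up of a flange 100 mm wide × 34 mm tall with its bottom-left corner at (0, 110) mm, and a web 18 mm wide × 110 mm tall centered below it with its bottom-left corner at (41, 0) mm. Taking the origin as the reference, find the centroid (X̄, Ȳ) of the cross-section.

Part | A | x̄ᵢ | ȳᵢ | A·x̄ᵢ | A·ȳᵢ
web | 1980.00 | 50.00 | 55.00 | 99000.00 | 108900.00
flange | 3400.00 | 50.00 | 127.00 | 170000.00 | 431800.00
Σ | 5380.00 |  |  | 269000.00 | 540700.00
X̄ = 269000.00 / 5380.00 = 50.00 mm
Ȳ = 540700.00 / 5380.00 = 100.50 mm

X̄ = 50.00 mm, Ȳ = 100.50 mm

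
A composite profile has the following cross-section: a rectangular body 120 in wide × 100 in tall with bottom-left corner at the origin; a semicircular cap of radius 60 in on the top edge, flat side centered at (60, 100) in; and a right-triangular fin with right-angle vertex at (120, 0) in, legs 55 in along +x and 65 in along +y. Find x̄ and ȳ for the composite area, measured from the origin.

Part | A | x̄ᵢ | ȳᵢ | A·x̄ᵢ | A·ȳᵢ
rectangular body | 12000.00 | 60.00 | 50.00 | 720000.00 | 600000.00
semicircular top | 5654.87 | 60.00 | 125.46 | 339292.01 | 709486.68
triangular fin | 1787.50 | 138.33 | 21.67 | 247270.83 | 38729.17
Σ | 19442.37 |  |  | 1306562.84 | 1348215.84
x̄ = 1306562.84 / 19442.37 = 67.20 in
ȳ = 1348215.84 / 19442.37 = 69.34 in

x̄ = 67.20 in, ȳ = 69.34 in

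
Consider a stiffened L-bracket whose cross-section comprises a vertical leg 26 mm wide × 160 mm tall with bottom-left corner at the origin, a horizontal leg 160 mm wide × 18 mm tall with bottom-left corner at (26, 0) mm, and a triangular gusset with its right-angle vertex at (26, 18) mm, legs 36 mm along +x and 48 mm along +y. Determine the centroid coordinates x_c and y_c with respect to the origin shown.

vertical leg: A = 26 × 160 = 4160.00, centroid at (13.00, 80.00).
horizontal leg: A = 160 × 18 = 2880.00, centroid at (106.00, 9.00).
gusset: A = ½·36·48 = 864.00, centroid at (38.00, 34.00).
ΣA = 7904.00 mm²
ΣAx_c = (4160.00)(13.00) + (2880.00)(106.00) + (864.00)(38.00) = 392192.00 mm³
ΣAy_c = (4160.00)(80.00) + (2880.00)(9.00) + (864.00)(34.00) = 388096.00 mm³
x_c = 392192.00 / 7904.00 = 49.62 mm
y_c = 388096.00 / 7904.00 = 49.10 mm

x_c = 49.62 mm, y_c = 49.10 mm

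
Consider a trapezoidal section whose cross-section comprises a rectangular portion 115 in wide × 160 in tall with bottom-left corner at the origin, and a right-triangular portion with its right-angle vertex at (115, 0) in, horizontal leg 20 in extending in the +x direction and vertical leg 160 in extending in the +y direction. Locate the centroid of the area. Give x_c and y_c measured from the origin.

x_c = 62.63 in, y_c = 77.87 in

rectangular portion: A = 115 × 160 = 18400.00, centroid at (57.50, 80.00).
triangular portion: A = ½·20·160 = 1600.00, centroid at (121.67, 53.33).
ΣA = 20000.00 in², ΣAx_c = 1252666.67 in³, ΣAy_c = 1557333.33 in³.
x_c = 1252666.67/20000.00 = 62.63 in; y_c = 1557333.33/20000.00 = 77.87 in.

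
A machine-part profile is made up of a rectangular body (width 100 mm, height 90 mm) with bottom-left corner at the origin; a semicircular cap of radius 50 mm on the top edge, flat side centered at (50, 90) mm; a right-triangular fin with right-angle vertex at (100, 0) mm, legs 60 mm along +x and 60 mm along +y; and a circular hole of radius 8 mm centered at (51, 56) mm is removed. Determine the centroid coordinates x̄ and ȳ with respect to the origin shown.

x̄ = 58.66 mm, ȳ = 59.65 mm

rectangular body: A = 100 × 90 = 9000.00, centroid at (50.00, 45.00).
semicircular top: A = ½π·50² = 3926.99, centroid at (50.00, 111.22).
triangular fin: A = ½·60·60 = 1800.00, centroid at (120.00, 20.00).
hole: A = −π·8² = -201.06, centroid at (51.00, 56.00).
ΣA = 14525.93 mm²
ΣAx̄ = (9000.00)(50.00) + (3926.99)(50.00) + (1800.00)(120.00) + (-201.06)(51.00) = 852095.38 mm³
ΣAȳ = (9000.00)(45.00) + (3926.99)(111.22) + (1800.00)(20.00) + (-201.06)(56.00) = 866503.04 mm³
x̄ = 852095.38 / 14525.93 = 58.66 mm
ȳ = 866503.04 / 14525.93 = 59.65 mm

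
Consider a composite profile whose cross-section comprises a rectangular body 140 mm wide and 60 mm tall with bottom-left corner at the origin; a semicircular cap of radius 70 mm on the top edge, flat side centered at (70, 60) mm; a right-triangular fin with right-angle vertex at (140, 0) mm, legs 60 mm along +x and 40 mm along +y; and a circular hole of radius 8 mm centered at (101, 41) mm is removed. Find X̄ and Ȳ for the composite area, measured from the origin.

X̄ = 75.95 mm, Ȳ = 55.58 mm

Part | A | x̄ᵢ | ȳᵢ | A·x̄ᵢ | A·ȳᵢ
rectangular body | 8400.00 | 70.00 | 30.00 | 588000.00 | 252000.00
semicircular top | 7696.90 | 70.00 | 89.71 | 538783.14 | 690480.79
triangular fin | 1200.00 | 160.00 | 13.33 | 192000.00 | 16000.00
hole | -201.06 | 101.00 | 41.00 | -20307.25 | -8243.54
Σ | 17095.84 |  |  | 1298475.89 | 950237.25
X̄ = 1298475.89 / 17095.84 = 75.95 mm
Ȳ = 950237.25 / 17095.84 = 55.58 mm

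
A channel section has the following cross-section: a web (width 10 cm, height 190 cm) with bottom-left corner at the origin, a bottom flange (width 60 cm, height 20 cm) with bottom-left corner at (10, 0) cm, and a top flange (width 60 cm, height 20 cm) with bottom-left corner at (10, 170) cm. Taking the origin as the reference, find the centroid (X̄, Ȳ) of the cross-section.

web: A = 10 × 190 = 1900.00, centroid at (5.00, 95.00).
bottom flange: A = 60 × 20 = 1200.00, centroid at (40.00, 10.00).
top flange: A = 60 × 20 = 1200.00, centroid at (40.00, 180.00).
ΣA = 4300.00 cm², ΣAX̄ = 105500.00 cm³, ΣAȲ = 408500.00 cm³.
X̄ = 105500.00/4300.00 = 24.53 cm; Ȳ = 408500.00/4300.00 = 95.00 cm.

X̄ = 24.53 cm, Ȳ = 95.00 cm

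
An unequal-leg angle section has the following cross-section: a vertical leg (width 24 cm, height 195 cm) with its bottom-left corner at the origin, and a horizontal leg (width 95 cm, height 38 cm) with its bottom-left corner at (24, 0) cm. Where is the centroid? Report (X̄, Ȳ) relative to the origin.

X̄ = 37.91 cm, Ȳ = 63.32 cm

vertical leg: A = 24 × 195 = 4680.00, centroid at (12.00, 97.50).
horizontal leg: A = 95 × 38 = 3610.00, centroid at (71.50, 19.00).
ΣA = 8290.00 cm², ΣAX̄ = 314275.00 cm³, ΣAȲ = 524890.00 cm³.
X̄ = 314275.00/8290.00 = 37.91 cm; Ȳ = 524890.00/8290.00 = 63.32 cm.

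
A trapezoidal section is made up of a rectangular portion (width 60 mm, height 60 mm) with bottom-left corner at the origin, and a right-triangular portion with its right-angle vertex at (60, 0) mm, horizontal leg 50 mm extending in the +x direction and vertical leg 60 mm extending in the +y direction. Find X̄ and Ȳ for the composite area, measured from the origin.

X̄ = 43.73 mm, Ȳ = 27.06 mm

Part | A | x̄ᵢ | ȳᵢ | A·x̄ᵢ | A·ȳᵢ
rectangular portion | 3600.00 | 30.00 | 30.00 | 108000.00 | 108000.00
triangular portion | 1500.00 | 76.67 | 20.00 | 115000.00 | 30000.00
Σ | 5100.00 |  |  | 223000.00 | 138000.00
X̄ = 223000.00 / 5100.00 = 43.73 mm
Ȳ = 138000.00 / 5100.00 = 27.06 mm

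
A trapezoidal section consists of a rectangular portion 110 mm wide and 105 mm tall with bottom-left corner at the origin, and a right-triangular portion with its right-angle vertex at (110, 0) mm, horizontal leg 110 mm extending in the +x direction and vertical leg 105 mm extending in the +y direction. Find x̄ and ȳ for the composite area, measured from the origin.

x̄ = 85.56 mm, ȳ = 46.67 mm

rectangular portion: A = 110 × 105 = 11550.00, centroid at (55.00, 52.50).
triangular portion: A = ½·110·105 = 5775.00, centroid at (146.67, 35.00).
ΣA = 17325.00 mm²
ΣAx̄ = (11550.00)(55.00) + (5775.00)(146.67) = 1482250.00 mm³
ΣAȳ = (11550.00)(52.50) + (5775.00)(35.00) = 808500.00 mm³
x̄ = 1482250.00 / 17325.00 = 85.56 mm
ȳ = 808500.00 / 17325.00 = 46.67 mm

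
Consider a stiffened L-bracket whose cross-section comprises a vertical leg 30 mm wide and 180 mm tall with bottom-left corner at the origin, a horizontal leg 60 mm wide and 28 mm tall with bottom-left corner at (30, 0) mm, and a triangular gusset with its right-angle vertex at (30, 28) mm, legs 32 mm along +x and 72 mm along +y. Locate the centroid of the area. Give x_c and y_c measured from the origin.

vertical leg: A = 30 × 180 = 5400.00, centroid at (15.00, 90.00).
horizontal leg: A = 60 × 28 = 1680.00, centroid at (60.00, 14.00).
gusset: A = ½·32·72 = 1152.00, centroid at (40.67, 52.00).
ΣA = 8232.00 mm²
ΣAx_c = (5400.00)(15.00) + (1680.00)(60.00) + (1152.00)(40.67) = 228648.00 mm³
ΣAy_c = (5400.00)(90.00) + (1680.00)(14.00) + (1152.00)(52.00) = 569424.00 mm³
x_c = 228648.00 / 8232.00 = 27.78 mm
y_c = 569424.00 / 8232.00 = 69.17 mm

x_c = 27.78 mm, y_c = 69.17 mm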